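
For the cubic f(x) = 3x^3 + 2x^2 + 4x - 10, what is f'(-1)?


Differentiate f(x) = 3x^3 + 2x^2 + 4x - 10 term by term:
f'(x) = 9x^2 + 4x + 4
Substitute x = -1:
f'(-1) = 9 * (-1)^2 + 4 * (-1) + 4
= 9 - 4 + 4
= 9

9


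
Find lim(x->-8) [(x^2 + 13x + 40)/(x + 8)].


Direct substitution gives 0/0, so we factor the numerator.
Factor: (x^2 + 13x + 40) = (x + 8)(x + 5)
Cancel the common factor (x + 8):
(x^2 + 13x + 40)/(x + 8) = (x + 5)
Now substitute x = -8:
= (-8) - (-5) = -3

-3


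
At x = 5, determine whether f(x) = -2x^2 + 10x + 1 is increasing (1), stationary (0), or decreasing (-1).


Compute f'(x) to determine behavior:
f'(x) = -4x + 10
f'(5) = -4 * 5 + 10
= -20 + 10
= -10
Since f'(5) < 0, the function is decreasing (-1)

-1


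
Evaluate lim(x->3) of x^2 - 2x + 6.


Since polynomials are continuous, we use direct substitution.
lim(x->3) of x^2 - 2x + 6
= 1 * 3^2 - 2 * 3 + 6
= 9 - 6 + 6
= 9

9


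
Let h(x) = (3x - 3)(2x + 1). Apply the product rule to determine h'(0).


Let u(x) = 3x - 3 and v(x) = 2x + 1
u'(x) = 3
v'(x) = 2
Product rule: h'(x) = u'(x)*v(x) + u(x)*v'(x)
= 3 * (2x + 1) + (3x - 3) * 2
At x = 0:
u(0) = 3 * 0 - 3 = -3
v(0) = 2 * 0 + 1 = 1
h'(0) = 3 * 1 + (-3) * 2
= 3 - 6
= -3

-3


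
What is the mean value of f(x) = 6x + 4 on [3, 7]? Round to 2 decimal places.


Average value = 1/(b-a) * integral from a to b of f(x) dx
First compute the integral of 6x + 4:
F(x) = 3x^2 + 4x
F(7) = 3 * 49 + 4 * 7 = 175
F(3) = 3 * 9 + 4 * 3 = 39
Integral = 175 - 39 = 136
Average = 136 / (7 - 3) = 136 / 4
= 34 = 34.00

34.00


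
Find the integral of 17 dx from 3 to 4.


The integral of a constant k over [a, b] equals k * (b - a).
integral from 3 to 4 of 17 dx
= 17 * (4 - 3)
= 17 * 1
= 17

17


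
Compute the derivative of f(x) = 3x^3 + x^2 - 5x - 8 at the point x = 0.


Differentiate f(x) = 3x^3 + x^2 - 5x - 8 term by term:
f'(x) = 9x^2 + 2x - 5
Substitute x = 0:
f'(0) = 9 * 0^2 + 2 * 0 - 5
= 0 + 0 - 5
= -5

-5


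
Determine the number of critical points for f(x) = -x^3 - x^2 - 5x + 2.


Find where f'(x) = 0:
f(x) = -x^3 - x^2 - 5x + 2
f'(x) = -3x^2 - 2x - 5
This is a quadratic in x. Use the discriminant to count real roots.
Discriminant = (-2)^2 - 4 * (-3) * (-5)
= 4 - 60
= -56
Since discriminant < 0, f'(x) = 0 has no real solutions.
Number of critical points: 0

0


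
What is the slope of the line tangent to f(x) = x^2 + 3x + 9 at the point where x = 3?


The slope of the tangent line equals f'(x) at the point.
f(x) = x^2 + 3x + 9
f'(x) = 2x + 3
At x = 3:
f'(3) = 2 * 3 + 3
= 6 + 3
= 9

9


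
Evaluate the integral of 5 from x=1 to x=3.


The integral of a constant k over [a, b] equals k * (b - a).
integral from 1 to 3 of 5 dx
= 5 * (3 - 1)
= 5 * 2
= 10

10


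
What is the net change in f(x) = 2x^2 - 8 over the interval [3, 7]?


Net change = f(b) - f(a)
f(x) = 2x^2 - 8
Compute f(7):
f(7) = 2 * 7^2 + 0 * 7 - 8
= 98 + 0 - 8
= 90
Compute f(3):
f(3) = 2 * 3^2 + 0 * 3 - 8
= 18 + 0 - 8
= 10
Net change = 90 - 10 = 80

80


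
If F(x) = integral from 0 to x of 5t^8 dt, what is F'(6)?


By the Fundamental Theorem of Calculus (Part 1):
If F(x) = integral from 0 to x of f(t) dt, then F'(x) = f(x)
Here f(t) = 5t^8
So F'(x) = 5x^8
Evaluate at x = 6:
F'(6) = 5 * 6^8
= 5 * 1679616
= 8398080

8398080


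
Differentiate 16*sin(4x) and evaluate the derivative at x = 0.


Apply the chain rule to differentiate 16*sin(4x):
d/dx [16*sin(4x)]
= 16 * cos(4x) * d/dx(4x)
= 16 * 4 * cos(4x)
= 64 * cos(4x)
Evaluate at x = 0:
= 64 * cos(0)
= 64 * 1
= 64

64


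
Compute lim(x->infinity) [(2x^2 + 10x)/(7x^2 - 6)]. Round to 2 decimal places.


For limits at infinity with equal-degree polynomials,
we compare leading coefficients.
Numerator leading term: 2x^2
Denominator leading term: 7x^2
Divide both by x^2:
lim = (2 + 10/x) / (7 - 6/x^2)
As x -> infinity, the 1/x and 1/x^2 terms vanish:
= 2/7 ≈ 0.29

0.29


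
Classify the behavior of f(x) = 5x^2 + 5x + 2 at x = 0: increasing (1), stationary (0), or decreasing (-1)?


Compute f'(x) to determine behavior:
f'(x) = 10x + 5
f'(0) = 10 * 0 + 5
= 0 + 5
= 5
Since f'(0) > 0, the function is increasing (1)

1


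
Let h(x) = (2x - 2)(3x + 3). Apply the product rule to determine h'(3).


Let u(x) = 2x - 2 and v(x) = 3x + 3
u'(x) = 2
v'(x) = 3
Product rule: h'(x) = u'(x)*v(x) + u(x)*v'(x)
= 2 * (3x + 3) + (2x - 2) * 3
At x = 3:
u(3) = 2 * 3 - 2 = 4
v(3) = 3 * 3 + 3 = 12
h'(3) = 2 * 12 + 4 * 3
= 24 + 12
= 36

36


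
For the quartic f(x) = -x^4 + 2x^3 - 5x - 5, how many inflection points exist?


Inflection points occur where f''(x) = 0 and concavity changes.
f(x) = -x^4 + 2x^3 - 5x - 5
f'(x) = -4x^3 + 6x^2 - 5
f''(x) = -12x^2 + 12x
This is a quadratic in x. Use the discriminant to count real roots.
Discriminant = (12)^2 - 4 * (-12) * 0
= 144 - 0
= 144
Since discriminant > 0, f''(x) = 0 has 2 distinct real solutions.
A quadratic with two distinct real roots changes sign at each root, so concavity changes at both.
Number of inflection points: 2

2


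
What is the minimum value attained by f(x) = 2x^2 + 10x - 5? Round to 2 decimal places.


For a quadratic f(x) = ax^2 + bx + c with a > 0, the minimum is at the vertex.
Vertex x-coordinate: x = -b/(2a)
x = -(10) / (2 * 2)
x = -10/4 = -5/2
Substitute back to find the minimum value:
f(-5/2) = 2 * (-5/2)^2 + 10 * (-5/2) - 5
= 25/2 - 25 - 5
= -35/2 = -17.50

-17.50


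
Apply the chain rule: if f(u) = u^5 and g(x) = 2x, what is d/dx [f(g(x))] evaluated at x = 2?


Using the chain rule: (f(g(x)))' = f'(g(x)) * g'(x)
First, find g(2):
g(2) = 2 * 2 + 0 = 4
Next, f'(u) = 5u^4
And g'(x) = 2
So f'(g(2)) * g'(2)
= 5 * 4^4 * 2
= 5 * 256 * 2
= 2560

2560


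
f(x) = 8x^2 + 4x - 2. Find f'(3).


Differentiate term by term using power and sum rules:
f(x) = 8x^2 + 4x - 2
f'(x) = 16x + 4
Substitute x = 3:
f'(3) = 16 * 3 + 4
= 48 + 4
= 52

52


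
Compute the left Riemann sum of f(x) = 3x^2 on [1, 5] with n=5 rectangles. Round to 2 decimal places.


Left Riemann sum uses left endpoints of each subinterval.
Interval: [1, 5], n = 5
dx = (5 - 1) / 5 = 4/5
Left endpoints: [1, 9/5, 13/5, 17/5, 21/5]
f values: [3, 243/25, 507/25, 867/25, 1323/25]
Sum = dx * (sum of f values)
= 4/5 * 603/5
= 2412/25 = 96.48

96.48


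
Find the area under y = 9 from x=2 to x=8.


The area under a constant function y = 9 is a rectangle.
Width = 8 - 2 = 6
Height = 9
Area = width * height
= 6 * 9
= 54

54


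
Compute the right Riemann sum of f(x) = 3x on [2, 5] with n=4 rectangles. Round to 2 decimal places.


Right Riemann sum uses right endpoints of each subinterval.
Interval: [2, 5], n = 4
dx = (5 - 2) / 4 = 3/4
Right endpoints: [11/4, 7/2, 17/4, 5]
f values: [33/4, 21/2, 51/4, 15]
Sum = dx * (sum of f values)
= 3/4 * 93/2
= 279/8 ≈ 34.88

34.88


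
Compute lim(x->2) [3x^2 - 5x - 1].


Since polynomials are continuous, we use direct substitution.
lim(x->2) of 3x^2 - 5x - 1
= 3 * 2^2 - 5 * 2 - 1
= 12 - 10 - 1
= 1

1


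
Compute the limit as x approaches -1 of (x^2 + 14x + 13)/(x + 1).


Direct substitution gives 0/0, so we factor the numerator.
Factor: (x^2 + 14x + 13) = (x + 1)(x + 13)
Cancel the common factor (x + 1):
(x^2 + 14x + 13)/(x + 1) = (x + 13)
Now substitute x = -1:
= (-1) - (-13) = 12

12


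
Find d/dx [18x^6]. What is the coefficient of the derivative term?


We apply the power rule: d/dx [ax^n] = a*n * x^(n-1)
d/dx [18x^6]
= 18 * 6 * x^(6-1)
= 108x^5
The coefficient is 108

108


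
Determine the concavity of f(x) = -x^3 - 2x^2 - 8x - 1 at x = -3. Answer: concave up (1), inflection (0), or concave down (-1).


Concavity is determined by the sign of f''(x).
f(x) = -x^3 - 2x^2 - 8x - 1
f'(x) = -3x^2 - 4x - 8
f''(x) = -6x - 4
f''(-3) = -6 * (-3) - 4
= 18 - 4
= 14
Since f''(-3) > 0, the function is concave up (1)

1


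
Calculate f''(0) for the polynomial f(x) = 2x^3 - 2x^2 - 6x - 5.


First derivative:
f'(x) = 6x^2 - 4x - 6
Second derivative:
f''(x) = 12x - 4
Substitute x = 0:
f''(0) = 12 * 0 - 4
= 0 - 4
= -4

-4


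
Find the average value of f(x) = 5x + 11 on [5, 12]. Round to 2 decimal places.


Average value = 1/(b-a) * integral from a to b of f(x) dx
First compute the integral of 5x + 11:
F(x) = (5/2)x^2 + 11x
F(12) = 5/2 * 144 + 11 * 12 = 492
F(5) = 5/2 * 25 + 11 * 5 = 235/2
Integral = 492 - 235/2 = 749/2
Average = (749/2) / (12 - 5) = (749/2) / 7
= 107/2 = 53.50

53.50


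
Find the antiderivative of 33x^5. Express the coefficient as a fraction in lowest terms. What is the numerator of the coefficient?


Apply the power rule for integration:
integral of ax^n dx = a/(n+1) * x^(n+1) + C
integral of 33x^5 dx
= 33/6 * x^6 + C
= 11/2 * x^6 + C
The coefficient in lowest terms is 11/2, and its numerator is 11

11


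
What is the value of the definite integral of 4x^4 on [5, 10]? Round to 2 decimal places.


Find the antiderivative of 4x^4:
F(x) = 4/5 * x^5
Apply the Fundamental Theorem of Calculus:
F(10) - F(5)
= 4/5 * 10^5 - 4/5 * 5^5
= 4/5 * (100000 - 3125)
= 4/5 * 96875
= 77500 = 77500.00

77500.00


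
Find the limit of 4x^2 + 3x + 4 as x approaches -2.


Since polynomials are continuous, we use direct substitution.
lim(x->-2) of 4x^2 + 3x + 4
= 4 * (-2)^2 + 3 * (-2) + 4
= 16 - 6 + 4
= 14

14


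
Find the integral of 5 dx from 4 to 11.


The integral of a constant k over [a, b] equals k * (b - a).
integral from 4 to 11 of 5 dx
= 5 * (11 - 4)
= 5 * 7
= 35

35


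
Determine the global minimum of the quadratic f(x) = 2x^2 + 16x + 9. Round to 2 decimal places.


For a quadratic f(x) = ax^2 + bx + c with a > 0, the minimum is at the vertex.
Vertex x-coordinate: x = -b/(2a)
x = -(16) / (2 * 2)
x = -16/4 = -4
Substitute back to find the minimum value:
f(-4) = 2 * (-4)^2 + 16 * (-4) + 9
= 32 - 64 + 9
= -23 = -23.00

-23.00


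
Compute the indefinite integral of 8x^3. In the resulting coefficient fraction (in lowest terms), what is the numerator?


Apply the power rule for integration:
integral of ax^n dx = a/(n+1) * x^(n+1) + C
integral of 8x^3 dx
= 8/4 * x^4 + C
= 2 * x^4 + C
The coefficient in lowest terms is 2 = 2/1, so its numerator is 2

2


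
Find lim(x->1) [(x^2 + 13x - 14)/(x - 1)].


Direct substitution gives 0/0, so we factor the numerator.
Factor: (x^2 + 13x - 14) = (x - 1)(x + 14)
Cancel the common factor (x - 1):
(x^2 + 13x - 14)/(x - 1) = (x + 14)
Now substitute x = 1:
= (1) - (-14) = 15

15


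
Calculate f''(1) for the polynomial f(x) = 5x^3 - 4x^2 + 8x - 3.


First derivative:
f'(x) = 15x^2 - 8x + 8
Second derivative:
f''(x) = 30x - 8
Substitute x = 1:
f''(1) = 30 * 1 - 8
= 30 - 8
= 22

22


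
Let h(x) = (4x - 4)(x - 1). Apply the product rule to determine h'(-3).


Let u(x) = 4x - 4 and v(x) = x - 1
u'(x) = 4
v'(x) = 1
Product rule: h'(x) = u'(x)*v(x) + u(x)*v'(x)
= 4 * (x - 1) + (4x - 4) * 1
At x = -3:
u(-3) = 4 * (-3) - 4 = -16
v(-3) = 1 * (-3) - 1 = -4
h'(-3) = 4 * (-4) + (-16) * 1
= -16 - 16
= -32

-32


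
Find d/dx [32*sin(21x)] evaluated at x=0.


Apply the chain rule to differentiate 32*sin(21x):
d/dx [32*sin(21x)]
= 32 * cos(21x) * d/dx(21x)
= 32 * 21 * cos(21x)
= 672 * cos(21x)
Evaluate at x = 0:
= 672 * cos(0)
= 672 * 1
= 672

672


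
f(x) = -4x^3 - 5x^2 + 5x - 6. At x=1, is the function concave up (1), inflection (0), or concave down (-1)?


Concavity is determined by the sign of f''(x).
f(x) = -4x^3 - 5x^2 + 5x - 6
f'(x) = -12x^2 - 10x + 5
f''(x) = -24x - 10
f''(1) = -24 * 1 - 10
= -24 - 10
= -34
Since f''(1) < 0, the function is concave down (-1)

-1


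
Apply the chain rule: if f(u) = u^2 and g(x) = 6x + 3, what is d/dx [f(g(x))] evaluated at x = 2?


Using the chain rule: (f(g(x)))' = f'(g(x)) * g'(x)
First, find g(2):
g(2) = 6 * 2 + 3 = 15
Next, f'(u) = 2u
And g'(x) = 6
So f'(g(2)) * g'(2)
= 2 * 15 * 6
= 180

180


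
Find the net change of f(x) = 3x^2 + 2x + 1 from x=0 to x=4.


Net change = f(b) - f(a)
f(x) = 3x^2 + 2x + 1
Compute f(4):
f(4) = 3 * 4^2 + 2 * 4 + 1
= 48 + 8 + 1
= 57
Compute f(0):
f(0) = 3 * 0^2 + 2 * 0 + 1
= 0 + 0 + 1
= 1
Net change = 57 - 1 = 56

56


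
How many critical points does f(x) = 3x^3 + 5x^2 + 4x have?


Find where f'(x) = 0:
f(x) = 3x^3 + 5x^2 + 4x
f'(x) = 9x^2 + 10x + 4
This is a quadratic in x. Use the discriminant to count real roots.
Discriminant = (10)^2 - 4 * 9 * 4
= 100 - 144
= -44
Since discriminant < 0, f'(x) = 0 has no real solutions.
Number of critical points: 0

0


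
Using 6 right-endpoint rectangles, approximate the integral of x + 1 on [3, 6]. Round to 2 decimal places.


Right Riemann sum uses right endpoints of each subinterval.
Interval: [3, 6], n = 6
dx = (6 - 3) / 6 = 1/2
Right endpoints: [7/2, 4, 9/2, 5, 11/2, 6]
f values: [9/2, 5, 11/2, 6, 13/2, 7]
Sum = dx * (sum of f values)
= 1/2 * 69/2
= 69/4 = 17.25

17.25


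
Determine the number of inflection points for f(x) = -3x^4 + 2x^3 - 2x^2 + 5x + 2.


Inflection points occur where f''(x) = 0 and concavity changes.
f(x) = -3x^4 + 2x^3 - 2x^2 + 5x + 2
f'(x) = -12x^3 + 6x^2 - 4x + 5
f''(x) = -36x^2 + 12x - 4
This is a quadratic in x. Use the discriminant to count real roots.
Discriminant = (12)^2 - 4 * (-36) * (-4)
= 144 - 576
= -432
Since discriminant < 0, f''(x) = 0 has no real solutions.
Number of inflection points: 0

0


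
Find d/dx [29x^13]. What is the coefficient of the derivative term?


We apply the power rule: d/dx [ax^n] = a*n * x^(n-1)
d/dx [29x^13]
= 29 * 13 * x^(13-1)
= 377x^12
The coefficient is 377

377


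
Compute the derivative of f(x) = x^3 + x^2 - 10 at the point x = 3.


Differentiate f(x) = x^3 + x^2 - 10 term by term:
f'(x) = 3x^2 + 2x
Substitute x = 3:
f'(3) = 3 * 3^2 + 2 * 3 + 0
= 27 + 6 + 0
= 33

33


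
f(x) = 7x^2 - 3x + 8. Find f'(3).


Differentiate term by term using power and sum rules:
f(x) = 7x^2 - 3x + 8
f'(x) = 14x - 3
Substitute x = 3:
f'(3) = 14 * 3 - 3
= 42 - 3
= 39

39


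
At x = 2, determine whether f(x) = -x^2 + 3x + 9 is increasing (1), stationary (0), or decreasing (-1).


Compute f'(x) to determine behavior:
f'(x) = -2x + 3
f'(2) = -2 * 2 + 3
= -4 + 3
= -1
Since f'(2) < 0, the function is decreasing (-1)

-1


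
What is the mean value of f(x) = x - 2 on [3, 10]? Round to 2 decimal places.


Average value = 1/(b-a) * integral from a to b of f(x) dx
First compute the integral of x - 2:
F(x) = (1/2)x^2 - 2x
F(10) = 1/2 * 100 - 2 * 10 = 30
F(3) = 1/2 * 9 - 2 * 3 = -3/2
Integral = 30 - (-3/2) = 63/2
Average = (63/2) / (10 - 3) = (63/2) / 7
= 9/2 = 4.50

4.50


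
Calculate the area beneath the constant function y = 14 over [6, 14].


The area under a constant function y = 14 is a rectangle.
Width = 14 - 6 = 8
Height = 14
Area = width * height
= 8 * 14
= 112

112


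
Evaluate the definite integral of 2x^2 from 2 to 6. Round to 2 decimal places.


Find the antiderivative of 2x^2:
F(x) = 2/3 * x^3
Apply the Fundamental Theorem of Calculus:
F(6) - F(2)
= 2/3 * 6^3 - 2/3 * 2^3
= 2/3 * (216 - 8)
= 2/3 * 208
= 416/3 ≈ 138.67

138.67


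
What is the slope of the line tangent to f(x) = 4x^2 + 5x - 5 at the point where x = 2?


The slope of the tangent line equals f'(x) at the point.
f(x) = 4x^2 + 5x - 5
f'(x) = 8x + 5
At x = 2:
f'(2) = 8 * 2 + 5
= 16 + 5
= 21

21


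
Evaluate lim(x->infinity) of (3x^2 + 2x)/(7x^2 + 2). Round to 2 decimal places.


For limits at infinity with equal-degree polynomials,
we compare leading coefficients.
Numerator leading term: 3x^2
Denominator leading term: 7x^2
Divide both by x^2:
lim = (3 + 2/x) / (7 + 2/x^2)
As x -> infinity, the 1/x and 1/x^2 terms vanish:
= 3/7 ≈ 0.43

0.43


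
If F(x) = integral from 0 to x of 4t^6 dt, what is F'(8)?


By the Fundamental Theorem of Calculus (Part 1):
If F(x) = integral from 0 to x of f(t) dt, then F'(x) = f(x)
Here f(t) = 4t^6
So F'(x) = 4x^6
Evaluate at x = 8:
F'(8) = 4 * 8^6
= 4 * 262144
= 1048576

1048576


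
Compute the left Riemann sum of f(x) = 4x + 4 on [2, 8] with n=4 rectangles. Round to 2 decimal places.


Left Riemann sum uses left endpoints of each subinterval.
Interval: [2, 8], n = 4
dx = (8 - 2) / 4 = 3/2
Left endpoints: [2, 7/2, 5, 13/2]
f values: [12, 18, 24, 30]
Sum = dx * (sum of f values)
= 3/2 * 84
= 126 = 126.00

126.00


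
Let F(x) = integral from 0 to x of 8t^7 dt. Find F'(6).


By the Fundamental Theorem of Calculus (Part 1):
If F(x) = integral from 0 to x of f(t) dt, then F'(x) = f(x)
Here f(t) = 8t^7
So F'(x) = 8x^7
Evaluate at x = 6:
F'(6) = 8 * 6^7
= 8 * 279936
= 2239488

2239488


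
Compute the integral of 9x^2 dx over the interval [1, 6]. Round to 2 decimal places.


Find the antiderivative of 9x^2:
F(x) = 9/3 * x^3
Apply the Fundamental Theorem of Calculus:
F(6) - F(1)
= 9/3 * 6^3 - 9/3 * 1^3
= 9/3 * (216 - 1)
= 9/3 * 215
= 645 = 645.00

645.00


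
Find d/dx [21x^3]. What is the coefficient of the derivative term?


We apply the power rule: d/dx [ax^n] = a*n * x^(n-1)
d/dx [21x^3]
= 21 * 3 * x^(3-1)
= 63x^2
The coefficient is 63

63


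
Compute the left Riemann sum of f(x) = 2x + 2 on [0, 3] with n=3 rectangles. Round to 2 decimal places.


Left Riemann sum uses left endpoints of each subinterval.
Interval: [0, 3], n = 3
dx = (3 - 0) / 3 = 1
Left endpoints: [0, 1, 2]
f values: [2, 4, 6]
Sum = dx * (sum of f values)
= 1 * 12
= 12 = 12.00

12.00


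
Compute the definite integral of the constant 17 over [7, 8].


The integral of a constant k over [a, b] equals k * (b - a).
integral from 7 to 8 of 17 dx
= 17 * (8 - 7)
= 17 * 1
= 17

17


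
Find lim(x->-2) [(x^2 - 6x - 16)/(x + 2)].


Direct substitution gives 0/0, so we factor the numerator.
Factor: (x^2 - 6x - 16) = (x + 2)(x - 8)
Cancel the common factor (x + 2):
(x^2 - 6x - 16)/(x + 2) = (x - 8)
Now substitute x = -2:
= (-2) - (8) = -10

-10


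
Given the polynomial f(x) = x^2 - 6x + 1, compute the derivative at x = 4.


Differentiate term by term using power and sum rules:
f(x) = x^2 - 6x + 1
f'(x) = 2x - 6
Substitute x = 4:
f'(4) = 2 * 4 - 6
= 8 - 6
= 2

2


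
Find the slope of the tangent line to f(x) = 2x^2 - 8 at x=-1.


The slope of the tangent line equals f'(x) at the point.
f(x) = 2x^2 - 8
f'(x) = 4x
At x = -1:
f'(-1) = 4 * (-1) + 0
= -4 + 0
= -4

-4


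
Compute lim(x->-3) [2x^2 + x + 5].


Since polynomials are continuous, we use direct substitution.
lim(x->-3) of 2x^2 + x + 5
= 2 * (-3)^2 + 1 * (-3) + 5
= 18 - 3 + 5
= 20

20


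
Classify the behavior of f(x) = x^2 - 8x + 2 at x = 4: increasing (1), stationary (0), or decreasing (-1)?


Compute f'(x) to determine behavior:
f'(x) = 2x - 8
f'(4) = 2 * 4 - 8
= 8 - 8
= 0
Since f'(4) = 0, the function is stationary (0)

0


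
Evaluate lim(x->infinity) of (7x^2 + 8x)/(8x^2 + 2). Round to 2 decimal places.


For limits at infinity with equal-degree polynomials,
we compare leading coefficients.
Numerator leading term: 7x^2
Denominator leading term: 8x^2
Divide both by x^2:
lim = (7 + 8/x) / (8 + 2/x^2)
As x -> infinity, the 1/x and 1/x^2 terms vanish:
= 7/8 ≈ 0.88

0.88


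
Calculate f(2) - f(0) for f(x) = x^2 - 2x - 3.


Net change = f(b) - f(a)
f(x) = x^2 - 2x - 3
Compute f(2):
f(2) = 1 * 2^2 - 2 * 2 - 3
= 4 - 4 - 3
= -3
Compute f(0):
f(0) = 1 * 0^2 - 2 * 0 - 3
= 0 + 0 - 3
= -3
Net change = -3 - (-3) = 0

0


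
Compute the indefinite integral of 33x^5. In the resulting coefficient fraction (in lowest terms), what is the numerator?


Apply the power rule for integration:
integral of ax^n dx = a/(n+1) * x^(n+1) + C
integral of 33x^5 dx
= 33/6 * x^6 + C
= 11/2 * x^6 + C
The coefficient in lowest terms is 11/2, and its numerator is 11

11


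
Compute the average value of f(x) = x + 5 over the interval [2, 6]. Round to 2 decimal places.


Average value = 1/(b-a) * integral from a to b of f(x) dx
First compute the integral of x + 5:
F(x) = (1/2)x^2 + 5x
F(6) = 1/2 * 36 + 5 * 6 = 48
F(2) = 1/2 * 4 + 5 * 2 = 12
Integral = 48 - 12 = 36
Average = 36 / (6 - 2) = 36 / 4
= 9 = 9.00

9.00


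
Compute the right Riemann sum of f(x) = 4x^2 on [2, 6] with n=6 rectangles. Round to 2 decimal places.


Right Riemann sum uses right endpoints of each subinterval.
Interval: [2, 6], n = 6
dx = (6 - 2) / 6 = 2/3
Right endpoints: [8/3, 10/3, 4, 14/3, 16/3, 6]
f values: [256/9, 400/9, 64, 784/9, 1024/9, 144]
Sum = dx * (sum of f values)
= 2/3 * 4336/9
= 8672/27 ≈ 321.19

321.19


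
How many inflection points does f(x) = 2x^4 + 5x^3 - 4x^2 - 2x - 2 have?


Inflection points occur where f''(x) = 0 and concavity changes.
f(x) = 2x^4 + 5x^3 - 4x^2 - 2x - 2
f'(x) = 8x^3 + 15x^2 - 8x - 2
f''(x) = 24x^2 + 30x - 8
This is a quadratic in x. Use the discriminant to count real roots.
Discriminant = (30)^2 - 4 * 24 * (-8)
= 900 - (-768)
= 1668
Since discriminant > 0, f''(x) = 0 has 2 distinct real solutions.
A quadratic with two distinct real roots changes sign at each root, so concavity changes at both.
Number of inflection points: 2

2


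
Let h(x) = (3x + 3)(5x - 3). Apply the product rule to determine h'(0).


Let u(x) = 3x + 3 and v(x) = 5x - 3
u'(x) = 3
v'(x) = 5
Product rule: h'(x) = u'(x)*v(x) + u(x)*v'(x)
= 3 * (5x - 3) + (3x + 3) * 5
At x = 0:
u(0) = 3 * 0 + 3 = 3
v(0) = 5 * 0 - 3 = -3
h'(0) = 3 * (-3) + 3 * 5
= -9 + 15
= 6

6


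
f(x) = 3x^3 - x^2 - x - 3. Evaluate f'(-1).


Differentiate f(x) = 3x^3 - x^2 - x - 3 term by term:
f'(x) = 9x^2 - 2x - 1
Substitute x = -1:
f'(-1) = 9 * (-1)^2 - 2 * (-1) - 1
= 9 + 2 - 1
= 10

10


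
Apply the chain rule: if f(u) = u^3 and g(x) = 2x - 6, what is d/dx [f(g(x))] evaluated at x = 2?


Using the chain rule: (f(g(x)))' = f'(g(x)) * g'(x)
First, find g(2):
g(2) = 2 * 2 - 6 = -2
Next, f'(u) = 3u^2
And g'(x) = 2
So f'(g(2)) * g'(2)
= 3 * (-2)^2 * 2
= 3 * 4 * 2
= 24

24


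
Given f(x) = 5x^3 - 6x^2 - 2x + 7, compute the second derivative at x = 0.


First derivative:
f'(x) = 15x^2 - 12x - 2
Second derivative:
f''(x) = 30x - 12
Substitute x = 0:
f''(0) = 30 * 0 - 12
= 0 - 12
= -12

-12


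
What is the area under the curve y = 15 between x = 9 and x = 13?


The area under a constant function y = 15 is a rectangle.
Width = 13 - 9 = 4
Height = 15
Area = width * height
= 4 * 15
= 60

60


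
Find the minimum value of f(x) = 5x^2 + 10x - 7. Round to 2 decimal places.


For a quadratic f(x) = ax^2 + bx + c with a > 0, the minimum is at the vertex.
Vertex x-coordinate: x = -b/(2a)
x = -(10) / (2 * 5)
x = -10/10 = -1
Substitute back to find the minimum value:
f(-1) = 5 * (-1)^2 + 10 * (-1) - 7
= 5 - 10 - 7
= -12 = -12.00

-12.00


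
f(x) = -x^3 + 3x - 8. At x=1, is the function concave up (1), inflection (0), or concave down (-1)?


Concavity is determined by the sign of f''(x).
f(x) = -x^3 + 3x - 8
f'(x) = -3x^2 + 3
f''(x) = -6x
f''(1) = -6 * 1 + 0
= -6 + 0
= -6
Since f''(1) < 0, the function is concave down (-1)

-1


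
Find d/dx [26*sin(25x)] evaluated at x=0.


Apply the chain rule to differentiate 26*sin(25x):
d/dx [26*sin(25x)]
= 26 * cos(25x) * d/dx(25x)
= 26 * 25 * cos(25x)
= 650 * cos(25x)
Evaluate at x = 0:
= 650 * cos(0)
= 650 * 1
= 650

650


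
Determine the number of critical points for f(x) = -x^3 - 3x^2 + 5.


Find where f'(x) = 0:
f(x) = -x^3 - 3x^2 + 5
f'(x) = -3x^2 - 6x
This is a quadratic in x. Use the discriminant to count real roots.
Discriminant = (-6)^2 - 4 * (-3) * 0
= 36 - 0
= 36
Since discriminant > 0, f'(x) = 0 has 2 real solutions.
Number of critical points: 2

2


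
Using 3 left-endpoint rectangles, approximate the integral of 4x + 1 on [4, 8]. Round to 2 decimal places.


Left Riemann sum uses left endpoints of each subinterval.
Interval: [4, 8], n = 3
dx = (8 - 4) / 3 = 4/3
Left endpoints: [4, 16/3, 20/3]
f values: [17, 67/3, 83/3]
Sum = dx * (sum of f values)
= 4/3 * 67
= 268/3 ≈ 89.33

89.33


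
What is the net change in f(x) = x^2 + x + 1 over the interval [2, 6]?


Net change = f(b) - f(a)
f(x) = x^2 + x + 1
Compute f(6):
f(6) = 1 * 6^2 + 1 * 6 + 1
= 36 + 6 + 1
= 43
Compute f(2):
f(2) = 1 * 2^2 + 1 * 2 + 1
= 4 + 2 + 1
= 7
Net change = 43 - 7 = 36

36


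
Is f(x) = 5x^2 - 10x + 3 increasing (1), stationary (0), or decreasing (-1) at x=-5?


Compute f'(x) to determine behavior:
f'(x) = 10x - 10
f'(-5) = 10 * (-5) - 10
= -50 - 10
= -60
Since f'(-5) < 0, the function is decreasing (-1)

-1


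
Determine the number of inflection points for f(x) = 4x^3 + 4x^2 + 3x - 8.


Inflection points occur where f''(x) = 0 and concavity changes.
f(x) = 4x^3 + 4x^2 + 3x - 8
f'(x) = 12x^2 + 8x + 3
f''(x) = 24x + 8
Set f''(x) = 0:
24x + 8 = 0
x = -8 / 24 = -1/3
Since f''(x) is linear (degree 1), it changes sign at this point.
Therefore there is exactly 1 inflection point.

1


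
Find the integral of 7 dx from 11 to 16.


The integral of a constant k over [a, b] equals k * (b - a).
integral from 11 to 16 of 7 dx
= 7 * (16 - 11)
= 7 * 5
= 35

35


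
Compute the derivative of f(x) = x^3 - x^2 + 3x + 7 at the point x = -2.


Differentiate f(x) = x^3 - x^2 + 3x + 7 term by term:
f'(x) = 3x^2 - 2x + 3
Substitute x = -2:
f'(-2) = 3 * (-2)^2 - 2 * (-2) + 3
= 12 + 4 + 3
= 19

19


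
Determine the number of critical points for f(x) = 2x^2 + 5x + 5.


Find where f'(x) = 0:
f'(x) = 4x + 5
Set f'(x) = 0:
4x + 5 = 0
x = -5 / 4 = -5/4
This is a linear equation in x, so there is exactly one solution.
Number of critical points: 1

1


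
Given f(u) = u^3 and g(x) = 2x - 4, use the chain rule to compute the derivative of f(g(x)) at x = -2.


Using the chain rule: (f(g(x)))' = f'(g(x)) * g'(x)
First, find g(-2):
g(-2) = 2 * (-2) - 4 = -8
Next, f'(u) = 3u^2
And g'(x) = 2
So f'(g(-2)) * g'(-2)
= 3 * (-8)^2 * 2
= 3 * 64 * 2
= 384

384


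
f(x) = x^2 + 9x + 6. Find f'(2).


Differentiate term by term using power and sum rules:
f(x) = x^2 + 9x + 6
f'(x) = 2x + 9
Substitute x = 2:
f'(2) = 2 * 2 + 9
= 4 + 9
= 13

13


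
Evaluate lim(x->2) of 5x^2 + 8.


Since polynomials are continuous, we use direct substitution.
lim(x->2) of 5x^2 + 8
= 5 * 2^2 + 0 * 2 + 8
= 20 + 0 + 8
= 28

28


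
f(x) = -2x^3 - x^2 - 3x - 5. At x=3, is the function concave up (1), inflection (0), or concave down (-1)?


Concavity is determined by the sign of f''(x).
f(x) = -2x^3 - x^2 - 3x - 5
f'(x) = -6x^2 - 2x - 3
f''(x) = -12x - 2
f''(3) = -12 * 3 - 2
= -36 - 2
= -38
Since f''(3) < 0, the function is concave down (-1)

-1


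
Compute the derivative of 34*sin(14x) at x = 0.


Apply the chain rule to differentiate 34*sin(14x):
d/dx [34*sin(14x)]
= 34 * cos(14x) * d/dx(14x)
= 34 * 14 * cos(14x)
= 476 * cos(14x)
Evaluate at x = 0:
= 476 * cos(0)
= 476 * 1
= 476

476


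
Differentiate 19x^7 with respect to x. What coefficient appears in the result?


We apply the power rule: d/dx [ax^n] = a*n * x^(n-1)
d/dx [19x^7]
= 19 * 7 * x^(7-1)
= 133x^6
The coefficient is 133

133


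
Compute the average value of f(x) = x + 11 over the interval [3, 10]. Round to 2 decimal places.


Average value = 1/(b-a) * integral from a to b of f(x) dx
First compute the integral of x + 11:
F(x) = (1/2)x^2 + 11x
F(10) = 1/2 * 100 + 11 * 10 = 160
F(3) = 1/2 * 9 + 11 * 3 = 75/2
Integral = 160 - 75/2 = 245/2
Average = (245/2) / (10 - 3) = (245/2) / 7
= 35/2 = 17.50

17.50


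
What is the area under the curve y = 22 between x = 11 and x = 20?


The area under a constant function y = 22 is a rectangle.
Width = 20 - 11 = 9
Height = 22
Area = width * height
= 9 * 22
= 198

198


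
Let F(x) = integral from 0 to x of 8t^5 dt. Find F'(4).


By the Fundamental Theorem of Calculus (Part 1):
If F(x) = integral from 0 to x of f(t) dt, then F'(x) = f(x)
Here f(t) = 8t^5
So F'(x) = 8x^5
Evaluate at x = 4:
F'(4) = 8 * 4^5
= 8 * 1024
= 8192

8192


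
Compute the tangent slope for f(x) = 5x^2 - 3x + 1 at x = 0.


The slope of the tangent line equals f'(x) at the point.
f(x) = 5x^2 - 3x + 1
f'(x) = 10x - 3
At x = 0:
f'(0) = 10 * 0 - 3
= 0 - 3
= -3

-3


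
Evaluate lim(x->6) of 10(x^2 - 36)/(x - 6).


Direct substitution gives 0/0, so we factor the numerator.
Factor: 10(x^2 - 36) = 10 * (x - 6)(x + 6)
Cancel the common factor (x - 6):
10(x^2 - 36)/(x - 6) = 10 * (x + 6)
Now substitute x = 6:
= 10 * (6 + 6) = 120

120


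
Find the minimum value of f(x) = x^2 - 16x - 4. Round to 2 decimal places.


For a quadratic f(x) = ax^2 + bx + c with a > 0, the minimum is at the vertex.
Vertex x-coordinate: x = -b/(2a)
x = -(-16) / (2 * 1)
x = 16/2 = 8
Substitute back to find the minimum value:
f(8) = 1 * 8^2 - 16 * 8 - 4
= 64 - 128 - 4
= -68 = -68.00

-68.00


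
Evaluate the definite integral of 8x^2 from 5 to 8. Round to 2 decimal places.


Find the antiderivative of 8x^2:
F(x) = 8/3 * x^3
Apply the Fundamental Theorem of Calculus:
F(8) - F(5)
= 8/3 * 8^3 - 8/3 * 5^3
= 8/3 * (512 - 125)
= 8/3 * 387
= 1032 = 1032.00

1032.00


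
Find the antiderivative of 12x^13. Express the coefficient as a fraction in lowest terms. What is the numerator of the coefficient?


Apply the power rule for integration:
integral of ax^n dx = a/(n+1) * x^(n+1) + C
integral of 12x^13 dx
= 12/14 * x^14 + C
= 6/7 * x^14 + C
The coefficient in lowest terms is 6/7, and its numerator is 6

6


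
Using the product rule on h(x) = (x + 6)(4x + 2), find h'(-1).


Let u(x) = x + 6 and v(x) = 4x + 2
u'(x) = 1
v'(x) = 4
Product rule: h'(x) = u'(x)*v(x) + u(x)*v'(x)
= 1 * (4x + 2) + (x + 6) * 4
At x = -1:
u(-1) = 1 * (-1) + 6 = 5
v(-1) = 4 * (-1) + 2 = -2
h'(-1) = 1 * (-2) + 5 * 4
= -2 + 20
= 18

18


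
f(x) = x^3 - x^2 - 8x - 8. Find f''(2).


First derivative:
f'(x) = 3x^2 - 2x - 8
Second derivative:
f''(x) = 6x - 2
Substitute x = 2:
f''(2) = 6 * 2 - 2
= 12 - 2
= 10

10


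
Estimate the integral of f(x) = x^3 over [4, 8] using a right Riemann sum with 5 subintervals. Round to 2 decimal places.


Right Riemann sum uses right endpoints of each subinterval.
Interval: [4, 8], n = 5
dx = (8 - 4) / 5 = 4/5
Right endpoints: [24/5, 28/5, 32/5, 36/5, 8]
f values: [13824/125, 21952/125, 32768/125, 46656/125, 512]
Sum = dx * (sum of f values)
= 4/5 * 7168/5
= 28672/25 = 1146.88

1146.88


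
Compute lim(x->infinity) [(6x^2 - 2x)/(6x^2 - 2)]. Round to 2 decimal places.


For limits at infinity with equal-degree polynomials,
we compare leading coefficients.
Numerator leading term: 6x^2
Denominator leading term: 6x^2
Divide both by x^2:
lim = (6 - 2/x) / (6 - 2/x^2)
As x -> infinity, the 1/x and 1/x^2 terms vanish:
= 6/6 = 1 = 1.00

1.00


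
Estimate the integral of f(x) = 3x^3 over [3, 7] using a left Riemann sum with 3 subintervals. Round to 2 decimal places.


Left Riemann sum uses left endpoints of each subinterval.
Interval: [3, 7], n = 3
dx = (7 - 3) / 3 = 4/3
Left endpoints: [3, 13/3, 17/3]
f values: [81, 2197/9, 4913/9]
Sum = dx * (sum of f values)
= 4/3 * 871
= 3484/3 ≈ 1161.33

1161.33


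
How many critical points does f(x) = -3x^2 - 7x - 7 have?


Find where f'(x) = 0:
f'(x) = -6x - 7
Set f'(x) = 0:
-6x - 7 = 0
x = 7 / (-6) = -7/6
This is a linear equation in x, so there is exactly one solution.
Number of critical points: 1

1


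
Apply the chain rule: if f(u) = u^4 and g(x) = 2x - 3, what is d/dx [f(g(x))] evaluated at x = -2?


Using the chain rule: (f(g(x)))' = f'(g(x)) * g'(x)
First, find g(-2):
g(-2) = 2 * (-2) - 3 = -7
Next, f'(u) = 4u^3
And g'(x) = 2
So f'(g(-2)) * g'(-2)
= 4 * (-7)^3 * 2
= 4 * (-343) * 2
= -2744

-2744


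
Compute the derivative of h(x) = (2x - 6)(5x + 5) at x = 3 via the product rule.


Let u(x) = 2x - 6 and v(x) = 5x + 5
u'(x) = 2
v'(x) = 5
Product rule: h'(x) = u'(x)*v(x) + u(x)*v'(x)
= 2 * (5x + 5) + (2x - 6) * 5
At x = 3:
u(3) = 2 * 3 - 6 = 0
v(3) = 5 * 3 + 5 = 20
h'(3) = 2 * 20 + 0 * 5
= 40 + 0
= 40

40


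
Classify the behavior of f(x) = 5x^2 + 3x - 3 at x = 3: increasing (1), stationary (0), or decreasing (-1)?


Compute f'(x) to determine behavior:
f'(x) = 10x + 3
f'(3) = 10 * 3 + 3
= 30 + 3
= 33
Since f'(3) > 0, the function is increasing (1)

1


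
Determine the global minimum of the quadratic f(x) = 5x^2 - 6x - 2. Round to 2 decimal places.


For a quadratic f(x) = ax^2 + bx + c with a > 0, the minimum is at the vertex.
Vertex x-coordinate: x = -b/(2a)
x = -(-6) / (2 * 5)
x = 6/10 = 3/5
Substitute back to find the minimum value:
f(3/5) = 5 * (3/5)^2 - 6 * (3/5) - 2
= 9/5 - 18/5 - 2
= -19/5 = -3.80

-3.80


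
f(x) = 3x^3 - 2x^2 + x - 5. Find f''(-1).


First derivative:
f'(x) = 9x^2 - 4x + 1
Second derivative:
f''(x) = 18x - 4
Substitute x = -1:
f''(-1) = 18 * (-1) - 4
= -18 - 4
= -22

-22


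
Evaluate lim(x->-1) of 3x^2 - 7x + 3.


Since polynomials are continuous, we use direct substitution.
lim(x->-1) of 3x^2 - 7x + 3
= 3 * (-1)^2 - 7 * (-1) + 3
= 3 + 7 + 3
= 13

13


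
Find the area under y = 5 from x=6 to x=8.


The area under a constant function y = 5 is a rectangle.
Width = 8 - 6 = 2
Height = 5
Area = width * height
= 2 * 5
= 10

10


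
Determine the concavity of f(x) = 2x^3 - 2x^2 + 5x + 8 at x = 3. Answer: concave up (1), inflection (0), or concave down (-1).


Concavity is determined by the sign of f''(x).
f(x) = 2x^3 - 2x^2 + 5x + 8
f'(x) = 6x^2 - 4x + 5
f''(x) = 12x - 4
f''(3) = 12 * 3 - 4
= 36 - 4
= 32
Since f''(3) > 0, the function is concave up (1)

1


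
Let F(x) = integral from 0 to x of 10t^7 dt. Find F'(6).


By the Fundamental Theorem of Calculus (Part 1):
If F(x) = integral from 0 to x of f(t) dt, then F'(x) = f(x)
Here f(t) = 10t^7
So F'(x) = 10x^7
Evaluate at x = 6:
F'(6) = 10 * 6^7
= 10 * 279936
= 2799360

2799360


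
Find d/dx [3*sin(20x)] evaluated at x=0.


Apply the chain rule to differentiate 3*sin(20x):
d/dx [3*sin(20x)]
= 3 * cos(20x) * d/dx(20x)
= 3 * 20 * cos(20x)
= 60 * cos(20x)
Evaluate at x = 0:
= 60 * cos(0)
= 60 * 1
= 60

60


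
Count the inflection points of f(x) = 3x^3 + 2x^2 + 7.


Inflection points occur where f''(x) = 0 and concavity changes.
f(x) = 3x^3 + 2x^2 + 7
f'(x) = 9x^2 + 4x
f''(x) = 18x + 4
Set f''(x) = 0:
18x + 4 = 0
x = -4 / 18 = -2/9
Since f''(x) is linear (degree 1), it changes sign at this point.
Therefore there is exactly 1 inflection point.

1


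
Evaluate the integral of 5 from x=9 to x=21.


The integral of a constant k over [a, b] equals k * (b - a).
integral from 9 to 21 of 5 dx
= 5 * (21 - 9)
= 5 * 12
= 60

60


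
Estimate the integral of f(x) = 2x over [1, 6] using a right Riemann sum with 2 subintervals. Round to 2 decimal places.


Right Riemann sum uses right endpoints of each subinterval.
Interval: [1, 6], n = 2
dx = (6 - 1) / 2 = 5/2
Right endpoints: [7/2, 6]
f values: [7, 12]
Sum = dx * (sum of f values)
= 5/2 * 19
= 95/2 = 47.50

47.50


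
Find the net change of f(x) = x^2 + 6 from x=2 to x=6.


Net change = f(b) - f(a)
f(x) = x^2 + 6
Compute f(6):
f(6) = 1 * 6^2 + 0 * 6 + 6
= 36 + 0 + 6
= 42
Compute f(2):
f(2) = 1 * 2^2 + 0 * 2 + 6
= 4 + 0 + 6
= 10
Net change = 42 - 10 = 32

32


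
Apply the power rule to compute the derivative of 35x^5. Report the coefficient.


We apply the power rule: d/dx [ax^n] = a*n * x^(n-1)
d/dx [35x^5]
= 35 * 5 * x^(5-1)
= 175x^4
The coefficient is 175

175


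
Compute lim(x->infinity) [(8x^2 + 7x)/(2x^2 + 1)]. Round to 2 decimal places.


For limits at infinity with equal-degree polynomials,
we compare leading coefficients.
Numerator leading term: 8x^2
Denominator leading term: 2x^2
Divide both by x^2:
lim = (8 + 7/x) / (2 + 1/x^2)
As x -> infinity, the 1/x and 1/x^2 terms vanish:
= 8/2 = 4 = 4.00

4.00


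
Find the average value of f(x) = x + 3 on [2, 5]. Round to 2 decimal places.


Average value = 1/(b-a) * integral from a to b of f(x) dx
First compute the integral of x + 3:
F(x) = (1/2)x^2 + 3x
F(5) = 1/2 * 25 + 3 * 5 = 55/2
F(2) = 1/2 * 4 + 3 * 2 = 8
Integral = 55/2 - 8 = 39/2
Average = (39/2) / (5 - 2) = (39/2) / 3
= 13/2 = 6.50

6.50


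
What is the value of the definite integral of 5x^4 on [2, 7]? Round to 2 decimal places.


Find the antiderivative of 5x^4:
F(x) = 5/5 * x^5
Apply the Fundamental Theorem of Calculus:
F(7) - F(2)
= 5/5 * 7^5 - 5/5 * 2^5
= 5/5 * (16807 - 32)
= 5/5 * 16775
= 16775 = 16775.00

16775.00


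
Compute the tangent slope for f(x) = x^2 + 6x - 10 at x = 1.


The slope of the tangent line equals f'(x) at the point.
f(x) = x^2 + 6x - 10
f'(x) = 2x + 6
At x = 1:
f'(1) = 2 * 1 + 6
= 2 + 6
= 8

8


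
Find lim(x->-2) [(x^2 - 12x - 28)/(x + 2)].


Direct substitution gives 0/0, so we factor the numerator.
Factor: (x^2 - 12x - 28) = (x + 2)(x - 14)
Cancel the common factor (x + 2):
(x^2 - 12x - 28)/(x + 2) = (x - 14)
Now substitute x = -2:
= (-2) - (14) = -16

-16


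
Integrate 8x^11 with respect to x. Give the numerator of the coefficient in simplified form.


Apply the power rule for integration:
integral of ax^n dx = a/(n+1) * x^(n+1) + C
integral of 8x^11 dx
= 8/12 * x^12 + C
= 2/3 * x^12 + C
The coefficient in lowest terms is 2/3, and its numerator is 2

2


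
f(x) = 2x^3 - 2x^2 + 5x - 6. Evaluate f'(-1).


Differentiate f(x) = 2x^3 - 2x^2 + 5x - 6 term by term:
f'(x) = 6x^2 - 4x + 5
Substitute x = -1:
f'(-1) = 6 * (-1)^2 - 4 * (-1) + 5
= 6 + 4 + 5
= 15

15


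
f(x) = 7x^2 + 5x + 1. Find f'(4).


Differentiate term by term using power and sum rules:
f(x) = 7x^2 + 5x + 1
f'(x) = 14x + 5
Substitute x = 4:
f'(4) = 14 * 4 + 5
= 56 + 5
= 61

61


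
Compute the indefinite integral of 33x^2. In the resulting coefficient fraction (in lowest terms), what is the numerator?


Apply the power rule for integration:
integral of ax^n dx = a/(n+1) * x^(n+1) + C
integral of 33x^2 dx
= 33/3 * x^3 + C
= 11 * x^3 + C
The coefficient in lowest terms is 11 = 11/1, so its numerator is 11

11


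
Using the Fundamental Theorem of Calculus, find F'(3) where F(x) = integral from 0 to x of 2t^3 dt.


By the Fundamental Theorem of Calculus (Part 1):
If F(x) = integral from 0 to x of f(t) dt, then F'(x) = f(x)
Here f(t) = 2t^3
So F'(x) = 2x^3
Evaluate at x = 3:
F'(3) = 2 * 3^3
= 2 * 27
= 54

54


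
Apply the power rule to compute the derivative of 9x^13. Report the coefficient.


We apply the power rule: d/dx [ax^n] = a*n * x^(n-1)
d/dx [9x^13]
= 9 * 13 * x^(13-1)
= 117x^12
The coefficient is 117

117


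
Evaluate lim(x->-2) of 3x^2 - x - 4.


Since polynomials are continuous, we use direct substitution.
lim(x->-2) of 3x^2 - x - 4
= 3 * (-2)^2 - 1 * (-2) - 4
= 12 + 2 - 4
= 10

10


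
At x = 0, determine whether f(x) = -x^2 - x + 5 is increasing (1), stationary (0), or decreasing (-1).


Compute f'(x) to determine behavior:
f'(x) = -2x - 1
f'(0) = -2 * 0 - 1
= 0 - 1
= -1
Since f'(0) < 0, the function is decreasing (-1)

-1


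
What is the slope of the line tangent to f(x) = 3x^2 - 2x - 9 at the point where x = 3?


The slope of the tangent line equals f'(x) at the point.
f(x) = 3x^2 - 2x - 9
f'(x) = 6x - 2
At x = 3:
f'(3) = 6 * 3 - 2
= 18 - 2
= 16

16


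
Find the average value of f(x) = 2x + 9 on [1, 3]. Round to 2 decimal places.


Average value = 1/(b-a) * integral from a to b of f(x) dx
First compute the integral of 2x + 9:
F(x) = x^2 + 9x
F(3) = 1 * 9 + 9 * 3 = 36
F(1) = 1 * 1 + 9 * 1 = 10
Integral = 36 - 10 = 26
Average = 26 / (3 - 1) = 26 / 2
= 13 = 13.00

13.00


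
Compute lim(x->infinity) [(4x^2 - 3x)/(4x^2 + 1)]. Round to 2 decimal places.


For limits at infinity with equal-degree polynomials,
we compare leading coefficients.
Numerator leading term: 4x^2
Denominator leading term: 4x^2
Divide both by x^2:
lim = (4 - 3/x) / (4 + 1/x^2)
As x -> infinity, the 1/x and 1/x^2 terms vanish:
= 4/4 = 1 = 1.00

1.00


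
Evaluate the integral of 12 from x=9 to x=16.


The integral of a constant k over [a, b] equals k * (b - a).
integral from 9 to 16 of 12 dx
= 12 * (16 - 9)
= 12 * 7
= 84

84


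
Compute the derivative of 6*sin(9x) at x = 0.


Apply the chain rule to differentiate 6*sin(9x):
d/dx [6*sin(9x)]
= 6 * cos(9x) * d/dx(9x)
= 6 * 9 * cos(9x)
= 54 * cos(9x)
Evaluate at x = 0:
= 54 * cos(0)
= 54 * 1
= 54

54
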